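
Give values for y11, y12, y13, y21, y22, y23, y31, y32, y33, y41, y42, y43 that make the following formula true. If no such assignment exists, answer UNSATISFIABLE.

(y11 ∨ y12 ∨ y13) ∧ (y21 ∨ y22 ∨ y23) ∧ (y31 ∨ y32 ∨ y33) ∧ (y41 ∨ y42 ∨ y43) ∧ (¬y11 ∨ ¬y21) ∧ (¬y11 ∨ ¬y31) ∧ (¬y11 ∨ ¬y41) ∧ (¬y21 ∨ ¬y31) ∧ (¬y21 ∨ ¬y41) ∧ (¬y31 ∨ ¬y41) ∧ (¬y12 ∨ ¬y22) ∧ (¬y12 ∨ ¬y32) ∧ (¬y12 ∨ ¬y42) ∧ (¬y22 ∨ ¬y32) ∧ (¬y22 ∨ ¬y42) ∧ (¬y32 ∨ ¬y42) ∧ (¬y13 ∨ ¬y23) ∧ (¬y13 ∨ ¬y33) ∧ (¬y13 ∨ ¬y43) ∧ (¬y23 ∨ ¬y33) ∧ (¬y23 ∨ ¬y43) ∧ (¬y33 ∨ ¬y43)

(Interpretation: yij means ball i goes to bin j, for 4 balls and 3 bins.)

UNSATISFIABLE

Suppose y11 = False.
Suppose y12 = True.
(¬y22) alone gives y22 = False.
(¬y32) alone gives y32 = False.
(¬y42) alone gives y42 = False.
Suppose y21 = True.
(¬y31) alone gives y31 = False.
(y33) alone gives y33 = True.
(¬y41) alone gives y41 = False.
(y43) alone gives y43 = True.
Now (¬y43) is unsatisfied and unit — conflict.
So y21 must be the other value — set y21 = False.
(y23) alone gives y23 = True.
(¬y13) alone gives y13 = False.
(¬y33) alone gives y33 = False.
(y31) alone gives y31 = True.
(¬y41) alone gives y41 = False.
(y43) alone gives y43 = True.
Now (¬y43) is unsatisfied and unit — conflict.
Both values of y21 lead to a conflict.
So y12 must be the other value — set y12 = False.
(y13) alone gives y13 = True.
(¬y23) alone gives y23 = False.
(¬y33) alone gives y33 = False.
(¬y43) alone gives y43 = False.
Suppose y21 = True.
(¬y31) alone gives y31 = False.
(y32) alone gives y32 = True.
(¬y41) alone gives y41 = False.
(y42) alone gives y42 = True.
Now (¬y42) is unsatisfied and unit — conflict.
So y21 must be the other value — set y21 = False.
(y22) alone gives y22 = True.
(¬y32) alone gives y32 = False.
(y31) alone gives y31 = True.
(¬y41) alone gives y41 = False.
(y42) alone gives y42 = True.
Now (¬y42) is unsatisfied and unit — conflict.
Both values of y21 lead to a conflict.
Both values of y12 lead to a conflict.
So y11 must be the other value — set y11 = True.
(¬y21) alone gives y21 = False.
(¬y31) alone gives y31 = False.
(¬y41) alone gives y41 = False.
Suppose y22 = True.
(¬y12) alone gives y12 = False.
(¬y32) alone gives y32 = False.
(y33) alone gives y33 = True.
(¬y42) alone gives y42 = False.
(y43) alone gives y43 = True.
Now (¬y43) is unsatisfied and unit — conflict.
So y22 must be the other value — set y22 = False.
(y23) alone gives y23 = True.
(¬y13) alone gives y13 = False.
(¬y33) alone gives y33 = False.
(y32) alone gives y32 = True.
(¬y12) alone gives y12 = False.
(¬y42) alone gives y42 = False.
(y43) alone gives y43 = True.
Now (¬y43) is unsatisfied and unit — conflict.
Both values of y22 lead to a conflict.
Both values of y11 lead to a conflict.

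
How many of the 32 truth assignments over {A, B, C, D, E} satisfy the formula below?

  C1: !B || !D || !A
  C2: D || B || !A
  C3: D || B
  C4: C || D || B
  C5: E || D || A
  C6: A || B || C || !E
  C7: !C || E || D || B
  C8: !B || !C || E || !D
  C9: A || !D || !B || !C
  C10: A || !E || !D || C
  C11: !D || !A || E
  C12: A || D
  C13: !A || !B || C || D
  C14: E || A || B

6

There are 2^5 = 32 truth assignments over (A, B, C, D, E).
Split on A. With A = true, the clauses containing A are satisfied and !A drops from the rest; 4 of the 2^4 = 16 assignments to the other variables satisfy what remains.
With A = false, by the same count on the reduced clause set, 2 assignments work.
(One model: A=F, B=F, C=T, D=T, E=T.)
Total: 4 + 2 = 6.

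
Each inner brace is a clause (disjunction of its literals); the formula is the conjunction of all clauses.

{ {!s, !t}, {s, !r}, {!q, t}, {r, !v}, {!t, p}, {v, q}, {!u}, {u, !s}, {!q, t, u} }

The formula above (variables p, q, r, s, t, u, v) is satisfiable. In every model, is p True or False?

Suppose p = false.
From the singleton clause (!t), t = false.
From the singleton clause (!q), q = false.
From the singleton clause (v), v = true.
From the singleton clause (r), r = true.
From the singleton clause (s), s = true.
From the singleton clause (!u), u = false.
That conflicts with the unit clause (u).
So every satisfying assignment has p = True.

True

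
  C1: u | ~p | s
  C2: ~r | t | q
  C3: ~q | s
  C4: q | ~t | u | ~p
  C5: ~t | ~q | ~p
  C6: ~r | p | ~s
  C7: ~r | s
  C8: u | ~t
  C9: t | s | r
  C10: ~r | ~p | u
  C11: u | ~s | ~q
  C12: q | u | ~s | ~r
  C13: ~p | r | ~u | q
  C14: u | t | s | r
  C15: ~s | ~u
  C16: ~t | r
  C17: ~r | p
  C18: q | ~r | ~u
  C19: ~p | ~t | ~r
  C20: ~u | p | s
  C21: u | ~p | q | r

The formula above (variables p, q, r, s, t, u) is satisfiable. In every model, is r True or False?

Suppose r = 1.
(s) alone gives s = 1.
(p) alone gives p = 1.
(u) alone gives u = 1.
Now (~u) is unsatisfied and unit — conflict.
So every satisfying assignment has r = False.

False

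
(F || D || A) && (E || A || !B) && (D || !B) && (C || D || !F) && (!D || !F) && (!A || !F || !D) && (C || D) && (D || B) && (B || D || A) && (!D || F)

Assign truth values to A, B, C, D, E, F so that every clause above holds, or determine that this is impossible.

UNSATISFIABLE

Branch on D: set D = true.
From the singleton clause (!F), F = false.
Now (F) is unsatisfied and unit — conflict.
Backtrack on D: now try D = false.
From the singleton clause (!B), B = false.
Now (B) is unsatisfied and unit — conflict.
Neither D = true nor D = false works.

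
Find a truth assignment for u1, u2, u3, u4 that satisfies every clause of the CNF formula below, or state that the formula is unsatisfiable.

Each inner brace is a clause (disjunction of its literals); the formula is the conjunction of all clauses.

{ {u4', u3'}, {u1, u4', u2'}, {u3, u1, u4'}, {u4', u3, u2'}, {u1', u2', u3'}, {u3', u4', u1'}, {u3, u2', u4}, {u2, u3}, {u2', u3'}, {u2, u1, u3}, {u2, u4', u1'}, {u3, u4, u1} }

u1 ↦ 1,  u2 ↦ 0,  u3 ↦ 1,  u4 ↦ 0

Try u4 = 0.
Try u3 = 1.
The clause (u2') is unit, so u2 = 0.
All clauses hold; u1 can take either value.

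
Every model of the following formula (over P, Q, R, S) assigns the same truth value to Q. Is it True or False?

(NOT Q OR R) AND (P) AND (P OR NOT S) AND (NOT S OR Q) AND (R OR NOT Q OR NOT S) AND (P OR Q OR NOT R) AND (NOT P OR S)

True

Suppose Q = false.
The clause (P) is unit, so P = true.
The clause (NOT S) is unit, so S = false.
But (S) is also a unit clause — contradiction.
So every satisfying assignment has Q = True.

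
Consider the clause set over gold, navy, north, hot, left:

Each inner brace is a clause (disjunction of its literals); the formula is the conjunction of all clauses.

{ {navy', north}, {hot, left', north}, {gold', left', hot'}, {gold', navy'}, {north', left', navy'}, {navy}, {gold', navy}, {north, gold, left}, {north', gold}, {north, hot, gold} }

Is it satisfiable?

Unit clause (navy) forces navy = 1.
Unit clause (north) forces north = 1.
Unit clause (gold') forces gold = 0.
But (gold) is also a unit clause — contradiction.
No assignment satisfies every clause.

No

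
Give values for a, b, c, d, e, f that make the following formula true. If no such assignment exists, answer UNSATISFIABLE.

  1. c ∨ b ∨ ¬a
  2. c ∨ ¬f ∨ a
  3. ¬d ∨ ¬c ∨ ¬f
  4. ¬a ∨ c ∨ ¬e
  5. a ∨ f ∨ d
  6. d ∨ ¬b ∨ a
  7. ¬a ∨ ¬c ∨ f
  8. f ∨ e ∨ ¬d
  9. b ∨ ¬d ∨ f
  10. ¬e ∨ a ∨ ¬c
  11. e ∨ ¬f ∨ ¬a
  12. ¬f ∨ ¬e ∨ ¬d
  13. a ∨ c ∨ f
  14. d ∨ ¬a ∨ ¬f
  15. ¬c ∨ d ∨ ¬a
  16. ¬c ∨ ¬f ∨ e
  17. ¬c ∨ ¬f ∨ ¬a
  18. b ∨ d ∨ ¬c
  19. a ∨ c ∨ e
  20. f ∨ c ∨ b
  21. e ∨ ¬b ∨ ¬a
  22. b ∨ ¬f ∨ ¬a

Branch on c: set c = True.
Branch on d: set d = False.
The clause (¬a) is unit, so a = False.
The clause (f) is unit, so f = True.
The clause (¬b) is unit, so b = False.
But (b) is also a unit clause — contradiction.
Undo d and try d = True.
The clause (¬f) is unit, so f = False.
The clause (¬a) is unit, so a = False.
The clause (e) is unit, so e = True.
But (¬e) is also a unit clause — contradiction.
Both values of d lead to a conflict.
Undo c and try c = False.
Branch on b: set b = True.
Branch on f: set f = False.
The clause (a) is unit, so a = True.
The clause (¬e) is unit, so e = False.
But (e) is also a unit clause — contradiction.
Undo f and try f = True.
The clause (a) is unit, so a = True.
The clause (¬e) is unit, so e = False.
But (e) is also a unit clause — contradiction.
Both values of f lead to a conflict.
Undo b and try b = False.
The clause (¬a) is unit, so a = False.
The clause (¬f) is unit, so f = False.
But (f) is also a unit clause — contradiction.
Both values of b lead to a conflict.
Both values of c lead to a conflict.

UNSATISFIABLE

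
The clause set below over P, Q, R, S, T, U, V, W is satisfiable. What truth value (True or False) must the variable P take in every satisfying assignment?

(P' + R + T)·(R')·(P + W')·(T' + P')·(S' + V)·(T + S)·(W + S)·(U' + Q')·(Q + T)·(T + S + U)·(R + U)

False

Suppose P = 1.
Unit clause (R') forces R = 0.
Unit clause (T) forces T = 1.
But (T') is also a unit clause — contradiction.
So every satisfying assignment has P = False.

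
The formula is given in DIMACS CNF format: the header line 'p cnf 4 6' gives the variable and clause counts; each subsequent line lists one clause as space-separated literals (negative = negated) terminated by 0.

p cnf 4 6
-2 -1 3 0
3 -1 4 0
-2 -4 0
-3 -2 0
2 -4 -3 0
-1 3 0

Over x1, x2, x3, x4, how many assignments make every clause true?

There are 2^4 = 16 truth assignments over (x1, x2, x3, x4).
Split on x2. With x2 = True, the clauses containing x2 are satisfied and ¬x2 drops from the rest; 1 of the 2^3 = 8 assignments to the other variables satisfy what remains.
With x2 = False, by the same count on the reduced clause set, 4 assignments work.
(One model: x1=F, x2=F, x3=F, x4=F.)
Total: 1 + 4 = 5.

5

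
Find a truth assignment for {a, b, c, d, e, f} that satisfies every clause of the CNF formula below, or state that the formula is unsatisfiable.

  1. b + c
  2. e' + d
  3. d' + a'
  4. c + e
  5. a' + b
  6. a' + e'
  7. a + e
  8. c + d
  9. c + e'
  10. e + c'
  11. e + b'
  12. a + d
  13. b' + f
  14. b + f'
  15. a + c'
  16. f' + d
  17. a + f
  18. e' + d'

UNSATISFIABLE

Branch on b: set b = 1.
From the singleton clause (e), e = 1.
From the singleton clause (d), d = 1.
But (d') is also a unit clause — contradiction.
Undo b and try b = 0.
From the singleton clause (c), c = 1.
From the singleton clause (a'), a = 0.
But (a) is also a unit clause — contradiction.
Neither b = 1 nor b = 0 works.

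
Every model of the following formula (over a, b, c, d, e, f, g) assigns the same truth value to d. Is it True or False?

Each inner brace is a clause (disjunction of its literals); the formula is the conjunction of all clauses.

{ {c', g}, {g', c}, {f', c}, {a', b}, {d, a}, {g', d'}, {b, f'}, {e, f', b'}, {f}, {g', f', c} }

Suppose d = 1.
(g') alone gives g = 0.
(c') alone gives c = 0.
(f') alone gives f = 0.
But (f) is also a unit clause — contradiction.
So every satisfying assignment has d = False.

False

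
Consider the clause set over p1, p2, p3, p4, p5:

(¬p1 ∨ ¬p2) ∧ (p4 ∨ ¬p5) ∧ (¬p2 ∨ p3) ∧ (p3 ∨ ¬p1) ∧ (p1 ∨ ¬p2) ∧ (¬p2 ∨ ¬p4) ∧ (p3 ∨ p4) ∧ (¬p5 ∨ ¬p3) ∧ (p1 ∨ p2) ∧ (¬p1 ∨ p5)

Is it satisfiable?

Unsatisfiable

Suppose p1 = False.
From the singleton clause (¬p2), p2 = False.
That conflicts with the unit clause (p2).
That branch fails; take p1 = True instead.
From the singleton clause (¬p2), p2 = False.
From the singleton clause (p3), p3 = True.
From the singleton clause (¬p5), p5 = False.
That conflicts with the unit clause (p5).
Both values of p1 lead to a conflict.
No assignment satisfies every clause.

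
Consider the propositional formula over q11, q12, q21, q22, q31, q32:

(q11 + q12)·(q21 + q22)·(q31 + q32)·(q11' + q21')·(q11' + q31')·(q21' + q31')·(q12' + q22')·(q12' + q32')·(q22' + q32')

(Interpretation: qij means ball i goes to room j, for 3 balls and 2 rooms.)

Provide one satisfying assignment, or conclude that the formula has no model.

UNSATISFIABLE

Branch on q11: set q11 = 1.
Unit clause (q21') forces q21 = 0.
Unit clause (q22) forces q22 = 1.
Unit clause (q31') forces q31 = 0.
Unit clause (q32) forces q32 = 1.
Now (q32') is unsatisfied and unit — conflict.
Undo q11 and try q11 = 0.
Unit clause (q12) forces q12 = 1.
Unit clause (q22') forces q22 = 0.
Unit clause (q21) forces q21 = 1.
Unit clause (q31') forces q31 = 0.
Unit clause (q32) forces q32 = 1.
Now (q32') is unsatisfied and unit — conflict.
Both values of q11 lead to a conflict.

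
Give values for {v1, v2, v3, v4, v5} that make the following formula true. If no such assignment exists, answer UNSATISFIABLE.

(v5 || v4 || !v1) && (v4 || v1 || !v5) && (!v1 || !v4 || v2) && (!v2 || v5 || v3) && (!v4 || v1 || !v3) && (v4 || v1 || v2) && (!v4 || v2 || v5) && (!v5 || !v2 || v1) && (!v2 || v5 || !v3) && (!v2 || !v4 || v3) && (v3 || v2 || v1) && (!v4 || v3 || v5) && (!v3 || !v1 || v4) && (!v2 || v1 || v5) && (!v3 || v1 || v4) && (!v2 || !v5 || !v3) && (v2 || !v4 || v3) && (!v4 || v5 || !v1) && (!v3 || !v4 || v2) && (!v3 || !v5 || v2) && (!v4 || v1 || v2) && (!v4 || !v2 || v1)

v1=true; v2=true; v3=false; v4=false; v5=true

Suppose v5 = true.
Suppose v4 = false.
The clause (v1) is unit, so v1 = true.
The clause (!v3) is unit, so v3 = false.
No clause remains; v2 is free.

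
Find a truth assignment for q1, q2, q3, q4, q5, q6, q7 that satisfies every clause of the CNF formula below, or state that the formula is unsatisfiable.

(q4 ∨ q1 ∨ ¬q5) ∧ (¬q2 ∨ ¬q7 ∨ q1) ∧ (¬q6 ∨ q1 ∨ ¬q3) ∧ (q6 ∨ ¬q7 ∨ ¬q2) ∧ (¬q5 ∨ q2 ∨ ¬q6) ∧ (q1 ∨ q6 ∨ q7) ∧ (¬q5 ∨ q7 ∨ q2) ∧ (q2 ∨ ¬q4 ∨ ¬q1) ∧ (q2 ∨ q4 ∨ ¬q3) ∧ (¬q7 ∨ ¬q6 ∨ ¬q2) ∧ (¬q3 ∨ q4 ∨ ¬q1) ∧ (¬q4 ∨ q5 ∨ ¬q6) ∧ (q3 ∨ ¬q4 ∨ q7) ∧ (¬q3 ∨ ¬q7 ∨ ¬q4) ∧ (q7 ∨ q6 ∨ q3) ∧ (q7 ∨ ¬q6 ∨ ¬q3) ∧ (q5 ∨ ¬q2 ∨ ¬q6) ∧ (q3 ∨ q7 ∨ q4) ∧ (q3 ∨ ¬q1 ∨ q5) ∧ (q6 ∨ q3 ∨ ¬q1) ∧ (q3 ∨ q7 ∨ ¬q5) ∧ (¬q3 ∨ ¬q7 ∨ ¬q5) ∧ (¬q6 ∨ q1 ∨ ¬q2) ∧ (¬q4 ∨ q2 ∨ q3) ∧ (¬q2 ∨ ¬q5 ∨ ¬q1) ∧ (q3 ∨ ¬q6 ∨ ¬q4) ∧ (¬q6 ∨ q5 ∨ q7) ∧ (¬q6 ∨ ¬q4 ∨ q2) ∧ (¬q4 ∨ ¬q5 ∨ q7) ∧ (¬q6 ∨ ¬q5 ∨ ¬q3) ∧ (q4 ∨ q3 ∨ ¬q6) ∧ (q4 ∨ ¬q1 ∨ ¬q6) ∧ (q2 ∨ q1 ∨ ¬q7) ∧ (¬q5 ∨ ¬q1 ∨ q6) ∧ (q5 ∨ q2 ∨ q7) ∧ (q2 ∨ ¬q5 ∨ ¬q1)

q1=True; q2=True; q3=True; q4=True; q5=False; q6=False; q7=False

Try q4 = True.
Try q2 = True.
Try q7 = False.
The clause (q3) is unit, so q3 = True.
The clause (¬q6) is unit, so q6 = False.
The clause (q1) is unit, so q1 = True.
The clause (¬q5) is unit, so q5 = False.
All clauses are satisfied.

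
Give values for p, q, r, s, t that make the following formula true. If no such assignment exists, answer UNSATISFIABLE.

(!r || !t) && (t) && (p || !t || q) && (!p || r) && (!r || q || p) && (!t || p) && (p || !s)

UNSATISFIABLE

(t) alone gives t = true.
(!r) alone gives r = false.
(!p) alone gives p = false.
Now (p) is unsatisfied and unit — conflict.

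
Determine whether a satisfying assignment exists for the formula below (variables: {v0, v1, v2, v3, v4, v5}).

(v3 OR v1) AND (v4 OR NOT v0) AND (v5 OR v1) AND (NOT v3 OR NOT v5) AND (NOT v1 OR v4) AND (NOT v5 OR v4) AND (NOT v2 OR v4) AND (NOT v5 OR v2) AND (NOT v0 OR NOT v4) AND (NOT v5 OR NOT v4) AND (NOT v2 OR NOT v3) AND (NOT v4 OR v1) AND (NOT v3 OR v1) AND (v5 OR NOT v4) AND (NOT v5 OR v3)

Suppose v3 = true.
From the singleton clause (NOT v5), v5 = false.
From the singleton clause (v1), v1 = true.
From the singleton clause (v4), v4 = true.
Now (NOT v4) is unsatisfied and unit — conflict.
Undo v3 and try v3 = false.
From the singleton clause (v1), v1 = true.
From the singleton clause (v4), v4 = true.
From the singleton clause (NOT v0), v0 = false.
From the singleton clause (NOT v5), v5 = false.
Now (v5) is unsatisfied and unit — conflict.
Either choice for v3 ends in contradiction.
No assignment satisfies every clause.

Unsatisfiable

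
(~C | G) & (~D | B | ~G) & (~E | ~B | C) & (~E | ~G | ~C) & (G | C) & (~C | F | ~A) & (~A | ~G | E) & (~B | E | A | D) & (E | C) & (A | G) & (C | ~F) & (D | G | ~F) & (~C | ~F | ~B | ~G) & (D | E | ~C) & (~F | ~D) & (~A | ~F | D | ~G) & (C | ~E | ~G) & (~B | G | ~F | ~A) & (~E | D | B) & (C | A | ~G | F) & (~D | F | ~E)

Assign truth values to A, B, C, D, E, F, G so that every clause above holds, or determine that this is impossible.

Suppose C = 1.
From the singleton clause (G), G = 1.
From the singleton clause (~E), E = 0.
From the singleton clause (~A), A = 0.
From the singleton clause (D), D = 1.
From the singleton clause (B), B = 1.
From the singleton clause (~F), F = 0.
This assignment satisfies each clause.

A: 0,  B: 1,  C: 1,  D: 1,  E: 0,  F: 0,  G: 1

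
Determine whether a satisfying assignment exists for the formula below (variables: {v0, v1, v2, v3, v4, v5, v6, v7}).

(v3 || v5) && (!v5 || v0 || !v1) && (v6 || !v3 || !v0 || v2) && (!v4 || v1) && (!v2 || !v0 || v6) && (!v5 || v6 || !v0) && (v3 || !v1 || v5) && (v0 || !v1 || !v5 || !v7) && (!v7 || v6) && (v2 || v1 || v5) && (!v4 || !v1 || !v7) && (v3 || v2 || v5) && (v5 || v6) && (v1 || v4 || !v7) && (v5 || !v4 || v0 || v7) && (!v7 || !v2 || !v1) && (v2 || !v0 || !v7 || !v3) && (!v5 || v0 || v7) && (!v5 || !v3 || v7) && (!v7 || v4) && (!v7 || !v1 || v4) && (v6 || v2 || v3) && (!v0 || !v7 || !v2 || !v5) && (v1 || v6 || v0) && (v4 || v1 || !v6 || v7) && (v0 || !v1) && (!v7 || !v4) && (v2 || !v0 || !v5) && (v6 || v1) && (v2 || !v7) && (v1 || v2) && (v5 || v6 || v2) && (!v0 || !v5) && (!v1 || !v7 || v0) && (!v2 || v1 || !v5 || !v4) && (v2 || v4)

Yes, satisfiable

Case v3 = true:
Case v4 = false:
(!v7) alone gives v7 = false.
(!v5) alone gives v5 = false.
(v6) alone gives v6 = true.
(v1) alone gives v1 = true.
(v0) alone gives v0 = true.
(v2) alone gives v2 = true.
This assignment satisfies each clause.
A satisfying assignment: v0=true,  v1=true,  v2=true,  v3=true,  v4=false,  v5=false,  v6=true,  v7=false.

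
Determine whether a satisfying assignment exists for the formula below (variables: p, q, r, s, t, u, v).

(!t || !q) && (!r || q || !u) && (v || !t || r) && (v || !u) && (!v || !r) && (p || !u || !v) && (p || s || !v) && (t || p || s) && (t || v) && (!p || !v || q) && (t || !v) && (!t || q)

Try t = false.
The clause (v) is unit, so v = true.
Now (!v) is unsatisfied and unit — conflict.
So t must be the other value — set t = true.
The clause (!q) is unit, so q = false.
Now (q) is unsatisfied and unit — conflict.
Neither t = true nor t = false works.
No assignment satisfies every clause.

No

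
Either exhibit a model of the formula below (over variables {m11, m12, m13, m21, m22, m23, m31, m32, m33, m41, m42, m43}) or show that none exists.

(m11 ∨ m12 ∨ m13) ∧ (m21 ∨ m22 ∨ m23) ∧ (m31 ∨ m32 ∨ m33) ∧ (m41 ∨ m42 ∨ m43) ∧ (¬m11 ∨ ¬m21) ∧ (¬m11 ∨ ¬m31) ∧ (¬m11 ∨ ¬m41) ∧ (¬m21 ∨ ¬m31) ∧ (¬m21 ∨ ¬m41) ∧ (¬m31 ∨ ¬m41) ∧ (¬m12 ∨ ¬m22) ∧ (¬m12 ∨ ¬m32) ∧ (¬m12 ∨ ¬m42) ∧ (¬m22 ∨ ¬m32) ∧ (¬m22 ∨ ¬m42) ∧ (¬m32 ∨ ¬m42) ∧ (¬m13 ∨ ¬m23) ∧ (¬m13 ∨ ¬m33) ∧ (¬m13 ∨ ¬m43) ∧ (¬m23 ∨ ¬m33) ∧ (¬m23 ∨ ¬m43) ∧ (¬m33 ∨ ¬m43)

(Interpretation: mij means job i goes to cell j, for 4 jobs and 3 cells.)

Branch on m11: set m11 = False.
Branch on m12: set m12 = True.
Unit clause (¬m22) forces m22 = False.
Unit clause (¬m32) forces m32 = False.
Unit clause (¬m42) forces m42 = False.
Branch on m21: set m21 = True.
Unit clause (¬m31) forces m31 = False.
Unit clause (m33) forces m33 = True.
Unit clause (¬m41) forces m41 = False.
Unit clause (m43) forces m43 = True.
But (¬m43) is also a unit clause — contradiction.
Undo m21 and try m21 = False.
Unit clause (m23) forces m23 = True.
Unit clause (¬m13) forces m13 = False.
Unit clause (¬m33) forces m33 = False.
Unit clause (m31) forces m31 = True.
Unit clause (¬m41) forces m41 = False.
Unit clause (m43) forces m43 = True.
But (¬m43) is also a unit clause — contradiction.
Both values of m21 lead to a conflict.
Undo m12 and try m12 = False.
Unit clause (m13) forces m13 = True.
Unit clause (¬m23) forces m23 = False.
Unit clause (¬m33) forces m33 = False.
Unit clause (¬m43) forces m43 = False.
Branch on m21: set m21 = True.
Unit clause (¬m31) forces m31 = False.
Unit clause (m32) forces m32 = True.
Unit clause (¬m41) forces m41 = False.
Unit clause (m42) forces m42 = True.
But (¬m42) is also a unit clause — contradiction.
Undo m21 and try m21 = False.
Unit clause (m22) forces m22 = True.
Unit clause (¬m32) forces m32 = False.
Unit clause (m31) forces m31 = True.
Unit clause (¬m41) forces m41 = False.
Unit clause (m42) forces m42 = True.
But (¬m42) is also a unit clause — contradiction.
Both values of m21 lead to a conflict.
Both values of m12 lead to a conflict.
Undo m11 and try m11 = True.
Unit clause (¬m21) forces m21 = False.
Unit clause (¬m31) forces m31 = False.
Unit clause (¬m41) forces m41 = False.
Branch on m22: set m22 = True.
Unit clause (¬m12) forces m12 = False.
Unit clause (¬m32) forces m32 = False.
Unit clause (m33) forces m33 = True.
Unit clause (¬m42) forces m42 = False.
Unit clause (m43) forces m43 = True.
But (¬m43) is also a unit clause — contradiction.
Undo m22 and try m22 = False.
Unit clause (m23) forces m23 = True.
Unit clause (¬m13) forces m13 = False.
Unit clause (¬m33) forces m33 = False.
Unit clause (m32) forces m32 = True.
Unit clause (¬m12) forces m12 = False.
Unit clause (¬m42) forces m42 = False.
Unit clause (m43) forces m43 = True.
But (¬m43) is also a unit clause — contradiction.
Both values of m22 lead to a conflict.
Both values of m11 lead to a conflict.

UNSATISFIABLE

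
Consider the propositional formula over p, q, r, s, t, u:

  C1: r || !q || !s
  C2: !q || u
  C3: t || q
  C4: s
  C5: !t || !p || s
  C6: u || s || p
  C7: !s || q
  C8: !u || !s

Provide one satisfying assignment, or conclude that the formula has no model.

UNSATISFIABLE

From the singleton clause (s), s = true.
From the singleton clause (q), q = true.
From the singleton clause (r), r = true.
From the singleton clause (u), u = true.
That conflicts with the unit clause (!u).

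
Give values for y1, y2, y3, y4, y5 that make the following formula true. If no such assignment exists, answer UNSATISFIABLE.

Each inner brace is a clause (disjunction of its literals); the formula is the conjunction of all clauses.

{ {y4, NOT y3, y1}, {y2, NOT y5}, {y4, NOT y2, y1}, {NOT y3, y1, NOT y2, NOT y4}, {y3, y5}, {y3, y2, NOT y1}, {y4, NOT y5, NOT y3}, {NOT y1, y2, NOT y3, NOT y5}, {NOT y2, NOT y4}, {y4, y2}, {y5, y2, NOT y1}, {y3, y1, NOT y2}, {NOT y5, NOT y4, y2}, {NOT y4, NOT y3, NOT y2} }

Try y2 = true.
From the singleton clause (NOT y4), y4 = false.
From the singleton clause (y1), y1 = true.
Try y3 = true.
From the singleton clause (NOT y5), y5 = false.
Every clause now holds.

y1=true; y2=true; y3=true; y4=false; y5=false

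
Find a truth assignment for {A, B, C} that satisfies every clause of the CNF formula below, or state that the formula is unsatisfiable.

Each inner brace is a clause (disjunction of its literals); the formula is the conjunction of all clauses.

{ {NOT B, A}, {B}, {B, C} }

(B) alone gives B = true.
(A) alone gives A = true.
Every clause is now satisfied; C is unconstrained.

A: true,  B: true,  C: false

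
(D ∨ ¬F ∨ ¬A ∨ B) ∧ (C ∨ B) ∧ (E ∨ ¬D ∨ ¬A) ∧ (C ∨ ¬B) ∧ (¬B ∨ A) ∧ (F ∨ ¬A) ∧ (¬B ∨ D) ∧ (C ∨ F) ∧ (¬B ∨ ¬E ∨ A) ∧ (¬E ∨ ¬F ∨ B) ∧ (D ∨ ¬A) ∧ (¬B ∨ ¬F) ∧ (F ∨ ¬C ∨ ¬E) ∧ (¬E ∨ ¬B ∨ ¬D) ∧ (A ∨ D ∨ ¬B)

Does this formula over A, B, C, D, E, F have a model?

Case C = True:
Case B = False:
Case F = True:
Unit clause (¬E) forces E = False.
Case D = False:
Unit clause (¬A) forces A = False.
Every clause now holds.
A satisfying assignment: A=False,  B=False,  C=True,  D=False,  E=False,  F=True.

Yes, satisfiable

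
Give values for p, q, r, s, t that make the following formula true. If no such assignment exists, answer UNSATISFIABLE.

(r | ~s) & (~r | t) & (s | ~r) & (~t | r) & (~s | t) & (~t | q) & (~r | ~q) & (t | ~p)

p: 0; q: 0; r: 0; s: 0; t: 0

Suppose r = 0.
From the singleton clause (~s), s = 0.
From the singleton clause (~t), t = 0.
From the singleton clause (~p), p = 0.
All clauses hold; q can take either value.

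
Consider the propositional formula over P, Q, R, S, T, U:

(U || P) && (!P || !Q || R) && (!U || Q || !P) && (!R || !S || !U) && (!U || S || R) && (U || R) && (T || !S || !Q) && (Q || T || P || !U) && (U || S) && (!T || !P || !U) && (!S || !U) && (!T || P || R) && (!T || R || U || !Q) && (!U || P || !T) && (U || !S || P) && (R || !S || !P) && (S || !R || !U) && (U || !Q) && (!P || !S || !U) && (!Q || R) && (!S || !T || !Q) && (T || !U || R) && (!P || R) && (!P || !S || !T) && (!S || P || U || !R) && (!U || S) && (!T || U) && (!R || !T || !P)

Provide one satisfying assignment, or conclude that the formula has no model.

P=true; Q=false; R=true; S=true; T=false; U=false

Try U = false.
The clause (P) is unit, so P = true.
The clause (R) is unit, so R = true.
The clause (S) is unit, so S = true.
The clause (!Q) is unit, so Q = false.
The clause (!T) is unit, so T = false.
Every clause now holds.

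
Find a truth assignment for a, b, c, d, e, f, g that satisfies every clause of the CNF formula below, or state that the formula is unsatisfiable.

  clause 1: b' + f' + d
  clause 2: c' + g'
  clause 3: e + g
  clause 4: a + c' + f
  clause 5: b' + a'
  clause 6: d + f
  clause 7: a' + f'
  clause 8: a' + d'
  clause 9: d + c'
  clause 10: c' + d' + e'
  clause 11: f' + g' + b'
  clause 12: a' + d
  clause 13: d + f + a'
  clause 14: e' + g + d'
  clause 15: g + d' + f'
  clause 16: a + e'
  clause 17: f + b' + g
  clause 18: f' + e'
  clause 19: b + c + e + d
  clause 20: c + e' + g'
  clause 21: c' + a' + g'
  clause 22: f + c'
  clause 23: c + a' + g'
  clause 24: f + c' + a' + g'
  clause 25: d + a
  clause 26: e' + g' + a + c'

Suppose c = 0.
Suppose e = 0.
From the singleton clause (g), g = 1.
From the singleton clause (a'), a = 0.
From the singleton clause (d), d = 1.
Suppose f = 1.
From the singleton clause (b'), b = 0.
All clauses are satisfied.

a=0,  b=0,  c=0,  d=1,  e=0,  f=1,  g=1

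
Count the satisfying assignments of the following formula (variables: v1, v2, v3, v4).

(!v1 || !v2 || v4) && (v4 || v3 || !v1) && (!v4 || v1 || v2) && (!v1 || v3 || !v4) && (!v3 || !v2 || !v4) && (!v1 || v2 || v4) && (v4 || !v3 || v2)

5

There are 2^4 = 16 truth assignments over (v1, v2, v3, v4).
Check each against the 7 clauses (columns in the order v1, v2, v3, v4):
  F F F F  ✓ satisfies all
  F F F T  ✗ fails (!v4 || v1 || v2)
  F F T F  ✗ fails (v4 || !v3 || v2)
  F F T T  ✗ fails (!v4 || v1 || v2)
  F T F F  ✓ satisfies all
  F T F T  ✓ satisfies all
  F T T F  ✓ satisfies all
  F T T T  ✗ fails (!v3 || !v2 || !v4)
  T F F F  ✗ fails (v4 || v3 || !v1)
  T F F T  ✗ fails (!v1 || v3 || !v4)
  T F T F  ✗ fails (!v1 || v2 || v4)
  T F T T  ✓ satisfies all
  T T F F  ✗ fails (!v1 || !v2 || v4)
  T T F T  ✗ fails (!v1 || v3 || !v4)
  T T T F  ✗ fails (!v1 || !v2 || v4)
  T T T T  ✗ fails (!v3 || !v2 || !v4)
5 of the 16 rows are models.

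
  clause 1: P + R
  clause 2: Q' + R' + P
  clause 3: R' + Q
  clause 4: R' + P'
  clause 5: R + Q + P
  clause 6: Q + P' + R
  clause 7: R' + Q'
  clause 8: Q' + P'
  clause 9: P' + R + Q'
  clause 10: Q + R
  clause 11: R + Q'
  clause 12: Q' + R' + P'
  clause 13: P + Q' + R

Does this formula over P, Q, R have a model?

No, unsatisfiable

Branch on P: set P = 1.
From the singleton clause (R'), R = 0.
From the singleton clause (Q), Q = 1.
That conflicts with the unit clause (Q').
That branch fails; take P = 0 instead.
From the singleton clause (R), R = 1.
From the singleton clause (Q'), Q = 0.
That conflicts with the unit clause (Q).
Either choice for P ends in contradiction.
No assignment satisfies every clause.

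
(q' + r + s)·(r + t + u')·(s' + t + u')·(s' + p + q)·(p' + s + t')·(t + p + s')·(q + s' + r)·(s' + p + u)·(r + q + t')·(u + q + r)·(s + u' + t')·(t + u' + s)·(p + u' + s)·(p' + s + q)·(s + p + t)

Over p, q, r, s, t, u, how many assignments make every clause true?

There are 2^6 = 64 truth assignments over (p, q, r, s, t, u).
Split on r. With r = 1, the clauses containing r are satisfied and r' drops from the rest; 10 of the 2^5 = 32 assignments to the other variables satisfy what remains.
With r = 0, by the same count on the reduced clause set, 4 assignments work.
(One model: p=F, q=F, r=T, s=F, t=T, u=F.)
Total: 10 + 4 = 14.

14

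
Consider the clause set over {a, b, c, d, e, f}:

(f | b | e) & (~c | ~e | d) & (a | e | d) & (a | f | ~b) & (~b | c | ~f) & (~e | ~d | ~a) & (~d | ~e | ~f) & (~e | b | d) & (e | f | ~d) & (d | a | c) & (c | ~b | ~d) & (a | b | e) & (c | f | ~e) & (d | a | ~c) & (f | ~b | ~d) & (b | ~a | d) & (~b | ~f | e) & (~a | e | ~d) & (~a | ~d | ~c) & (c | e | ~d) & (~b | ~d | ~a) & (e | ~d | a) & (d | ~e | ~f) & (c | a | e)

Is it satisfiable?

Yes

Suppose f = 0.
Suppose b = 1.
From the singleton clause (a), a = 1.
From the singleton clause (~d), d = 0.
Suppose c = 1.
From the singleton clause (~e), e = 0.
This assignment satisfies each clause.
A satisfying assignment: a ↦ 1; b ↦ 1; c ↦ 1; d ↦ 0; e ↦ 0; f ↦ 0.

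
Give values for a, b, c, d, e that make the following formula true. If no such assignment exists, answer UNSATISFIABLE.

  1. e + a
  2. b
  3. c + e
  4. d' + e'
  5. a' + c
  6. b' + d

a ↦ 1, b ↦ 1, c ↦ 1, d ↦ 1, e ↦ 0

The clause (b) is unit, so b = 1.
The clause (d) is unit, so d = 1.
The clause (e') is unit, so e = 0.
The clause (a) is unit, so a = 1.
The clause (c) is unit, so c = 1.
All clauses are satisfied.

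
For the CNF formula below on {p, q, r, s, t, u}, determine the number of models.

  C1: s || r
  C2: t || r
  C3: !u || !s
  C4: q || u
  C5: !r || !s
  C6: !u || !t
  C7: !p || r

9

There are 2^6 = 64 truth assignments over (p, q, r, s, t, u).
Split on p. With p = true, the clauses containing p are satisfied and !p drops from the rest; 4 of the 2^5 = 32 assignments to the other variables satisfy what remains.
With p = false, by the same count on the reduced clause set, 5 assignments work.
Total: 4 + 5 = 9.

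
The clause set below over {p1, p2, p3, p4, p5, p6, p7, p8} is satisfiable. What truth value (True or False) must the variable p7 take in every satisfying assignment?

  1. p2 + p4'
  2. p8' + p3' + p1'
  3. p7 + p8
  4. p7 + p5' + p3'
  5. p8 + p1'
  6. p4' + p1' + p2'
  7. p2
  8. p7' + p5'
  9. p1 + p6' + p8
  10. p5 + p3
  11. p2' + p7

True

Suppose p7 = 0.
Unit clause (p8) forces p8 = 1.
Unit clause (p2) forces p2 = 1.
That conflicts with the unit clause (p2').
So every satisfying assignment has p7 = True.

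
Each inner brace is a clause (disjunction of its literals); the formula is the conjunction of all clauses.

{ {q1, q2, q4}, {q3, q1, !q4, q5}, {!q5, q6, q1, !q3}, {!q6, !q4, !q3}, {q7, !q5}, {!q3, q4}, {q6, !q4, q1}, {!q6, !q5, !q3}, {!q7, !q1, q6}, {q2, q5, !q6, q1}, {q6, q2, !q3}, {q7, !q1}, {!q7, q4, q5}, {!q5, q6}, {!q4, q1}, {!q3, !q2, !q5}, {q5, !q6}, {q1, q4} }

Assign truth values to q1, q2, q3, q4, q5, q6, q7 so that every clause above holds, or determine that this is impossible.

Try q7 = true.
Try q3 = false.
Try q1 = true.
From the singleton clause (q6), q6 = true.
From the singleton clause (q5), q5 = true.
Every clause is now satisfied; q2, q4 are unconstrained.

q1=true; q2=false; q3=false; q4=true; q5=true; q6=true; q7=true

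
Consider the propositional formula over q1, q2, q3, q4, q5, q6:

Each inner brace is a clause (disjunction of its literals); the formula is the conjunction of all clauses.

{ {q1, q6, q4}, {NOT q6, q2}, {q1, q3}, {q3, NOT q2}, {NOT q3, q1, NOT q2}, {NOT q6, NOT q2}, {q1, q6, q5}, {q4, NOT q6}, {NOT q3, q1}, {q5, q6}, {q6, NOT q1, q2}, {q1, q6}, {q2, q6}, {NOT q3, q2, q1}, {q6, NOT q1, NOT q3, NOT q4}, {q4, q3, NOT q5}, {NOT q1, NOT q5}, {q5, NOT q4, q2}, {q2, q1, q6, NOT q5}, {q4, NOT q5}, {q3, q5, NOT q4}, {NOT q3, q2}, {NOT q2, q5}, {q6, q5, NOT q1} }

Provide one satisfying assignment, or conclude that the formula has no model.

UNSATISFIABLE

Case q6 = false:
(q5) alone gives q5 = true.
(q1) alone gives q1 = true.
That conflicts with the unit clause (NOT q1).
That branch fails; take q6 = true instead.
(q2) alone gives q2 = true.
That conflicts with the unit clause (NOT q2).
Neither q6 = true nor q6 = false works.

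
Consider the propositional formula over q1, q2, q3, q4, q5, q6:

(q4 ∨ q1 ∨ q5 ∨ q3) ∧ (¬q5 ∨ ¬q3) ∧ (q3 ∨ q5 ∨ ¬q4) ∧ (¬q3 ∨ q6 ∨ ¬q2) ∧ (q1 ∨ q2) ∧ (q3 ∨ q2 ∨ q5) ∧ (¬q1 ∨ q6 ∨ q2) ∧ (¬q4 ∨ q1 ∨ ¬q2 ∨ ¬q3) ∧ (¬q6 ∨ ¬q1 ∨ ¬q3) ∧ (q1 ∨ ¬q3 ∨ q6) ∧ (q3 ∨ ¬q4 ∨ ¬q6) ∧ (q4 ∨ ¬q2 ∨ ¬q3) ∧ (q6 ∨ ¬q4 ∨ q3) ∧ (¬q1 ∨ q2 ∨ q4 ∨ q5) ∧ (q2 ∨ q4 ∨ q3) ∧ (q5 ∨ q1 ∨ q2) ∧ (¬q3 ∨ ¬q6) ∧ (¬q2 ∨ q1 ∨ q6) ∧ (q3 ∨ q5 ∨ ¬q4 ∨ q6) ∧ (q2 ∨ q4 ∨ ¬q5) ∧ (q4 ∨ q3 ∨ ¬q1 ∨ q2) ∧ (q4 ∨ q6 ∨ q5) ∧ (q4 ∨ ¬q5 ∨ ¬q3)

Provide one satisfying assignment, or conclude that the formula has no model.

Case q5 = True:
Unit clause (¬q3) forces q3 = False.
Case q1 = True:
Case q6 = True:
Unit clause (¬q4) forces q4 = False.
Unit clause (q2) forces q2 = True.
All clauses are satisfied.

q1=True, q2=True, q3=False, q4=False, q5=True, q6=True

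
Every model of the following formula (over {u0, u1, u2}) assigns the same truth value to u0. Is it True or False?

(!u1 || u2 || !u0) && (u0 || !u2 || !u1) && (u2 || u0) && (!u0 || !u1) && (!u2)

Suppose u0 = false.
From the singleton clause (u2), u2 = true.
But (!u2) is also a unit clause — contradiction.
So every satisfying assignment has u0 = True.

True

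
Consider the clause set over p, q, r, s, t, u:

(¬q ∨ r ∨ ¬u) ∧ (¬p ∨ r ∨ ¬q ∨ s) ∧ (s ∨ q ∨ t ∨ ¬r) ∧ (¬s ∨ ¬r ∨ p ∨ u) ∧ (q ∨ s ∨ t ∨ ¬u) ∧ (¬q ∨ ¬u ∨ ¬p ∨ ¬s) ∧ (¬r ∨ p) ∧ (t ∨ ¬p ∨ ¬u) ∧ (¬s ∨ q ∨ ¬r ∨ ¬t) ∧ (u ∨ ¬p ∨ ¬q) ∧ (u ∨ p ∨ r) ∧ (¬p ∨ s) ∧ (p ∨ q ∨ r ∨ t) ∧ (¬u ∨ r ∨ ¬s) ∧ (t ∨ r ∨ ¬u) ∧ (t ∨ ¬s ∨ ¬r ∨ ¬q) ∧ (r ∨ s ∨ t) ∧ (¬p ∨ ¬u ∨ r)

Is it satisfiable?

Suppose r = False.
Suppose q = False.
Suppose u = True.
(¬s) alone gives s = False.
(t) alone gives t = True.
(¬p) alone gives p = False.
Every clause now holds.
A satisfying assignment: p ↦ False, q ↦ False, r ↦ False, s ↦ False, t ↦ True, u ↦ True.

Yes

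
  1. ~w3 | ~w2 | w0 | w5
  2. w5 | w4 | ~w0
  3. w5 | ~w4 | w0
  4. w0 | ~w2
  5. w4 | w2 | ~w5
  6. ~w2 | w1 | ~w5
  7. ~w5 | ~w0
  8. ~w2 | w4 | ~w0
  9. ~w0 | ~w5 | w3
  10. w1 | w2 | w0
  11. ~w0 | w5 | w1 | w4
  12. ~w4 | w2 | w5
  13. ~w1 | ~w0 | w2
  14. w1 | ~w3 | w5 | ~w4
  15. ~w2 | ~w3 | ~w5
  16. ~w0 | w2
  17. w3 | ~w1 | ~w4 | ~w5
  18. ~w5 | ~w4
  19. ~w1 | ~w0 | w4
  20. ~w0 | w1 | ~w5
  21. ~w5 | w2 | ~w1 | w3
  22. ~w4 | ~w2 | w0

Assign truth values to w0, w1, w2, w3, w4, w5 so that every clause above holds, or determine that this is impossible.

w0: 0, w1: 1, w2: 0, w3: 1, w4: 0, w5: 0

Try w0 = 0.
The clause (~w2) is unit, so w2 = 0.
The clause (w1) is unit, so w1 = 1.
Try w5 = 0.
The clause (~w4) is unit, so w4 = 0.
Every clause is now satisfied; w3 is unconstrained.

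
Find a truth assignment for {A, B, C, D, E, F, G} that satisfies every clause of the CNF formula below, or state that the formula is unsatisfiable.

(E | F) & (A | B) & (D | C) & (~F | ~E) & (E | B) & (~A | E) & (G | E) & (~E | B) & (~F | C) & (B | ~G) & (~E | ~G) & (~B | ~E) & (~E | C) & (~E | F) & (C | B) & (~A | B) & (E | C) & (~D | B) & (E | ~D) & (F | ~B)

A: 0, B: 1, C: 1, D: 0, E: 0, F: 1, G: 1

Suppose E = 0.
(F) alone gives F = 1.
(B) alone gives B = 1.
(~A) alone gives A = 0.
(G) alone gives G = 1.
(C) alone gives C = 1.
(~D) alone gives D = 0.
This assignment satisfies each clause.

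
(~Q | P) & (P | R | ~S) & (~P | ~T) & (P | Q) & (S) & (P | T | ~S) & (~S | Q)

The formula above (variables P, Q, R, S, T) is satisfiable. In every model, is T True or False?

Suppose T = 1.
Unit clause (~P) forces P = 0.
Unit clause (~Q) forces Q = 0.
But (Q) is also a unit clause — contradiction.
So every satisfying assignment has T = False.

False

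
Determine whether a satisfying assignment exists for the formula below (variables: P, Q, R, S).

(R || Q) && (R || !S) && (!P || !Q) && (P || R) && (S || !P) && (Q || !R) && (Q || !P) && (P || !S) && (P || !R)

Try R = true.
(Q) alone gives Q = true.
(!P) alone gives P = false.
But (P) is also a unit clause — contradiction.
That branch fails; take R = false instead.
(Q) alone gives Q = true.
(!S) alone gives S = false.
(!P) alone gives P = false.
But (P) is also a unit clause — contradiction.
Both values of R lead to a conflict.
No assignment satisfies every clause.

Unsatisfiable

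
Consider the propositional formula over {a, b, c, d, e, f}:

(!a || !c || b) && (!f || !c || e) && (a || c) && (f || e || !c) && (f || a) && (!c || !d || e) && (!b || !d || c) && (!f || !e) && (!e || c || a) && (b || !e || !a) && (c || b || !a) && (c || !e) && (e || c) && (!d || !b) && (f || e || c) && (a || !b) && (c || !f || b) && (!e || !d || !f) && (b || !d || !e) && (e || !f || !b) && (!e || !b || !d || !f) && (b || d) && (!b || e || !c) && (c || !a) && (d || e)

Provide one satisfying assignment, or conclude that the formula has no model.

a=true, b=true, c=true, d=false, e=true, f=false

Try a = true.
(c) alone gives c = true.
(b) alone gives b = true.
(!d) alone gives d = false.
(e) alone gives e = true.
(!f) alone gives f = false.
This assignment satisfies each clause.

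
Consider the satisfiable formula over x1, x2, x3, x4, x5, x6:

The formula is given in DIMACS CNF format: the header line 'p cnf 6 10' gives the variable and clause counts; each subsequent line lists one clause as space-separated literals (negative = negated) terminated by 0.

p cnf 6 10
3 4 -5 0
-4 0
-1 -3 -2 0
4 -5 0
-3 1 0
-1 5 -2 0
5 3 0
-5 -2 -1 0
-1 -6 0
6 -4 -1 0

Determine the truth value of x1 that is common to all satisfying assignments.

Suppose x1 = False.
Unit clause (¬x4) forces x4 = False.
Unit clause (¬x5) forces x5 = False.
Unit clause (¬x3) forces x3 = False.
But (x3) is also a unit clause — contradiction.
So every satisfying assignment has x1 = True.

True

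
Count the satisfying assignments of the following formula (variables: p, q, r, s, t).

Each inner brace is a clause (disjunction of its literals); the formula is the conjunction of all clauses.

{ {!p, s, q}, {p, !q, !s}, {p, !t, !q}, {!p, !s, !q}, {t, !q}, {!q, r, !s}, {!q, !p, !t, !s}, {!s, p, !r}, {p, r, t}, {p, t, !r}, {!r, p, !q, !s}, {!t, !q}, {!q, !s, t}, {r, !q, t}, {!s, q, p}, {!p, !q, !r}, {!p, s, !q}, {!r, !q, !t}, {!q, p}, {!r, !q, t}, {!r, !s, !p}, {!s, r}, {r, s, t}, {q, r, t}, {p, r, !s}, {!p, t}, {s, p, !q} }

2

There are 2^5 = 32 truth assignments over (p, q, r, s, t).
Split on r. With r = true, the clauses containing r are satisfied and !r drops from the rest; 1 of the 2^4 = 16 assignments to the other variables satisfy what remains.
With r = false, by the same count on the reduced clause set, 1 assignment works.
(One model: p=F, q=F, r=F, s=F, t=T.)
Total: 1 + 1 = 2.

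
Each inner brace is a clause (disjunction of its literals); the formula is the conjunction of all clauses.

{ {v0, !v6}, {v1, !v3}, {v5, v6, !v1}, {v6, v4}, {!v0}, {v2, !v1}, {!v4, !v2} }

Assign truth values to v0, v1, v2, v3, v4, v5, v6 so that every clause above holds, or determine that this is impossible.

The clause (!v0) is unit, so v0 = false.
The clause (!v6) is unit, so v6 = false.
The clause (v4) is unit, so v4 = true.
The clause (!v2) is unit, so v2 = false.
The clause (!v1) is unit, so v1 = false.
The clause (!v3) is unit, so v3 = false.
No clause remains; v5 is free.

v0 ↦ false, v1 ↦ false, v2 ↦ false, v3 ↦ false, v4 ↦ true, v5 ↦ true, v6 ↦ false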